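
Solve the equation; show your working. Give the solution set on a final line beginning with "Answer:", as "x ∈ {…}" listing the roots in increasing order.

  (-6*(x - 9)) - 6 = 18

Step 1. [(-6*(x - 9)) - 6 = 18] 6 comes off first (add 6), so sub: -6*(x - 9) = 24.
Step 2. [-6*(x - 9) = 24] LHS = -6·(…); ÷-6 both sides, so div: x - 9 = -4.
Step 3. [x - 9 = -4] 9 comes off first (add 9). So sub: x = 5.

Answer: x ∈ {5}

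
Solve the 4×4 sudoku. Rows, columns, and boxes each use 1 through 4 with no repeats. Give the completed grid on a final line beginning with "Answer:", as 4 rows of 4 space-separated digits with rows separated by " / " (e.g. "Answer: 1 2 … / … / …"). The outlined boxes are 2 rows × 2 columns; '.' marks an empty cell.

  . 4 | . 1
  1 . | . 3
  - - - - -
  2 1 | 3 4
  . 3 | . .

Step 1. [r1c3∈{2}] nothing but 2 survives at r1c3 ⇒ r1c3=2.
Step 2. [r4c3∈{1}] r4c3's peers cover all but 1, so r4c3=1.
Step 3. [r4c1∈{4}] r4c1 has the single candidate 4, so r4c1=4.
Step 4. [r2c2∈{2}] r2c2's peers cover all but 2, so r2c2=2.
Step 5. [r2c3∈{4}] r2c3 is down to just 4 ⇒ r2c3=4.
Step 6. [r4c4∈{2}] nothing but 2 survives at r4c4. So r4c4=2.
Step 7. [r1c1∈{3}] nothing but 3 survives at r1c1. So r1c1=3.

Answer: 3 4 2 1 / 1 2 4 3 / 2 1 3 4 / 4 3 1 2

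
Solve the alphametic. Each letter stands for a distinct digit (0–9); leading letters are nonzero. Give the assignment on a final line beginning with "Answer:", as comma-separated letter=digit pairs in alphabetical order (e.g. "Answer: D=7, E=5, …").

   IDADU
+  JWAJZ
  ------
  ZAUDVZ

Step 1. [col 1: U + Z ≡ Z (mod 10)] column 1: given nothing yet, carry-in 0, and all letters distinct, none taken yet, U+Z≡Z (mod 10) forces U=0. So U=0.
Step 2. [col 1: U + Z ≡ Z (mod 10)] no forcing yet in column 1 (carry-in 0); Z=1 is free and consistent — try it ⇒ Z=1.
Step 3. [col 2: D + J ≡ V (mod 10)] several values work for D in column 2 (D + J ≡ V (mod 10), carry-in 0); try D=4, so D=4.
Step 4. [col 2: D + J ≡ V (mod 10)] several values work for V in column 2 (D + J ≡ V (mod 10), carry-in 0); try V=7. So V=7.
Step 5. [col 2: D + J ≡ V (mod 10)] column 2 reads D+J+carry(0)=V with D=4, V=7; with digits 0,1,4,7 already taken and all letters distinct, the only value for J is 3. So J=3.
Step 6. [col 3: A + A ≡ D (mod 10)] from column 3 (D=4, carry-in 0, digits 0,1,3,4,7 already taken and all letters distinct): A must equal 2, so A=2.
Step 7. [col 4: D + W ≡ U (mod 10)] in column 4 we have D+W≡U with carry-in 0; given D=4, U=0 and digits 0,1,2,3,4,7 already taken and all letters distinct, that pins W to 6 ⇒ W=6.
Step 8. [col 5: I + J ≡ A (mod 10)] column 5: given J=3, A=2, carry-in 1, and digits 0,1,2,3,4,6,7 already taken and all letters distinct, I+J≡A (mod 10) forces I=8 ⇒ I=8.

Answer: A=2, D=4, I=8, J=3, U=0, V=7, W=6, Z=1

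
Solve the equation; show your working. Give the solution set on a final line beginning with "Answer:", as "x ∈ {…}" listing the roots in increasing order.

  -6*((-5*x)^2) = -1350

Step 1. [-6*((-5*x)^2) = -1350] leading coefficient -6: divide by -6. So div: (-5*x)^2 = 225.
Step 2. [(-5*x)^2 = 225] √ both sides: 225 ≥ 0 gives two branches ⇒ sqrt: -5*x = 15 or -15.
Step 3. [-5*x = 15 or -15] -5 out front; divide by -5 ⇒ div: x = -3 or 3.

Answer: x ∈ {-3, 3}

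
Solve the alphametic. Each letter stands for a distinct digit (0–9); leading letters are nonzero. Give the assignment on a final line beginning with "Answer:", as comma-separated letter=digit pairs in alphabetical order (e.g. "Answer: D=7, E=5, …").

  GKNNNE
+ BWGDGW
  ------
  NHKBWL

Step 1. [col 1: E + W ≡ L (mod 10)] column 1 (E + W ≡ L (mod 10), carry-in 0) doesn't pin L yet; pick L=7 and continue. So L=7.
Step 2. [col 1: E + W ≡ L (mod 10)] W=4 is one option consistent with column 1 (E + W ≡ L (mod 10), carry-in 0) — take it. So W=4.
Step 3. [col 1: E + W ≡ L (mod 10)] in column 1 we have E+W≡L with carry-in 0; given W=4, L=7 and digits 4,7 already taken and all letters distinct, that pins E to 3. So E=3.
Step 4. [col 2: N + G ≡ W (mod 10)] several values work for N in column 2 (N + G ≡ W (mod 10), carry-in 0); try N=8. So N=8.
Step 5. [col 2: N + G ≡ W (mod 10)] in column 2 we have N+G≡W with carry-in 0; given N=8, W=4 and digits 3,4,7,8 already taken and all letters distinct, that pins G to 6 ⇒ G=6.
Step 6. [col 3: N + D ≡ B (mod 10)] B=1 is one option consistent with column 3 (N + D ≡ B (mod 10), carry-in 1) — take it, so B=1.
Step 7. [col 3: N + D ≡ B (mod 10)] column 3 reads N+D+carry(1)=B with N=8, B=1; with digits 1,3,4,6,7,8 already taken and all letters distinct, the only value for D is 2 ⇒ D=2.
Step 8. [col 4: N + G ≡ K (mod 10)] column 4 reads N+G+carry(1)=K with N=8, G=6; with digits 1,2,3,4,6,7,8 already taken and all letters distinct, the only value for K is 5, so K=5.
Step 9. [col 5: K + W ≡ H (mod 10)] from column 5 (K=5, W=4, carry-in 1, digits 1,2,3,4,5,6,7,8 already taken and all letters distinct): H must equal 0 ⇒ H=0.

Answer: B=1, D=2, E=3, G=6, H=0, K=5, L=7, N=8, W=4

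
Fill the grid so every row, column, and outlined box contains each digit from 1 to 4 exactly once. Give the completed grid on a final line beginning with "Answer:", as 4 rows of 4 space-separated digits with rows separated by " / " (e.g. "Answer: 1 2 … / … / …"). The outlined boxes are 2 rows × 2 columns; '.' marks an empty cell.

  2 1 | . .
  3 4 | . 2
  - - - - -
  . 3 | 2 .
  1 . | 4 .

Step 1. [r4c4∈{3}] r4c4 is down to just 3 ⇒ r4c4=3.
Step 2. [r1c3∈{3}] nothing but 3 survives at r1c3 ⇒ r1c3=3.
Step 3. [r1c4∈{4}] nothing but 4 survives at r1c4. So r1c4=4.
Step 4. [r3c4∈{1}] r3c4's peers cover all but 1 ⇒ r3c4=1.
Step 5. [r2c3∈{1}] r2c3 is down to just 1 ⇒ r2c3=1.
Step 6. [r4c2∈{2}] only 2 remains possible at r4c2, so r4c2=2.
Step 7. [r3c1∈{4}] r3c1 has the single candidate 4, so r3c1=4.

Answer: 2 1 3 4 / 3 4 1 2 / 4 3 2 1 / 1 2 4 3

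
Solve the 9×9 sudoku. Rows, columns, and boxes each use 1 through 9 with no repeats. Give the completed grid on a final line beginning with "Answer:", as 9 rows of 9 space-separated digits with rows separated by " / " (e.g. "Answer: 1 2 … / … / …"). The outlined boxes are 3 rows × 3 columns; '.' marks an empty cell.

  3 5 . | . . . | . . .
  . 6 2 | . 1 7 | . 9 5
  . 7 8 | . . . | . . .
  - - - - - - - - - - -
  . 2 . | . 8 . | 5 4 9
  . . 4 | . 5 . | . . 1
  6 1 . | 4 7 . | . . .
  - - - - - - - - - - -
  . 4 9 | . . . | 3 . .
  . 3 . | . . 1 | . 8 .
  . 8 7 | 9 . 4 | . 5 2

Step 1. [r2c4∈{3,8}] in row 2, 3 fits only at r2c4 ⇒ r2c4=3.
Step 2. [r3c1∈{1,4,9}] 9 has one home in box 1: r3c1, so r3c1=9.
Step 3. [r2c7∈{4,8}] in row 2, 8 fits only at r2c7, so r2c7=8.
Step 4. [r6c7∈{2}] r6c7 is down to just 2. So r6c7=2.
Step 5. [r8c3∈{5,6}] across col 3, 6 lands solely at r8c3 ⇒ r8c3=6.
Step 6. [r8c5∈{2}] only 2 remains possible at r8c5. So r8c5=2.
Step 7. [r7c5∈{6}] nothing but 6 survives at r7c5, so r7c5=6.
Step 8. [r7c9∈{7}] r7c9 has the single candidate 7. So r7c9=7.
Step 9. [r6c8∈{3}] r6c8 has the single candidate 3. So r6c8=3.
Step 10. [r9c7∈{1,6}] in row 9, 6 fits only at r9c7 ⇒ r9c7=6.
Step 11. [r5c8∈{6,7}] r5c8 is the only open cell in box 6 admitting 6. So r5c8=6.
Step 12. [r3c5∈{4}] nothing but 4 survives at r3c5. So r3c5=4.
Step 13. [r5c6∈{2,3,9}] 3 has one home in row 5: r5c6 ⇒ r5c6=3.
Step 14. [r1c8∈{1,2,7}] across col 8, 7 lands solely at r1c8. So r1c8=7.
Step 15. [r3c8∈{1,2}] 2 has one home in col 8: r3c8, so r3c8=2.
Step 16. [r1c6∈{2,6,8,9}] 2 has one home in col 6: r1c6. So r1c6=2.
Step 17. [r1c4∈{6,8}] row 1 places 8 nowhere but r1c4 ⇒ r1c4=8.
Step 18. [r7c4∈{5}] r7c4 has the single candidate 5. So r7c4=5.
Step 19. [r3c4∈{6}] nothing but 6 survives at r3c4 ⇒ r3c4=6.
Step 20. [r8c9∈{4}] nothing but 4 survives at r8c9, so r8c9=4.
Step 21. [r7c1∈{1,2}] across row 7, 2 lands solely at r7c1 ⇒ r7c1=2.
Step 22. [r5c7∈{7}] r5c7's peers cover all but 7. So r5c7=7.
Step 23. [r1c3∈{1}] r1c3's peers cover all but 1. So r1c3=1.
Step 24. [r3c9∈{3}] only 3 remains possible at r3c9, so r3c9=3.
Step 25. [r5c1∈{8}] r5c1 has the single candidate 8, so r5c1=8.
Step 26. [r4c3∈{3}] only 3 remains possible at r4c3, so r4c3=3.
Step 27. [r4c4∈{1}] nothing but 1 survives at r4c4 ⇒ r4c4=1.
Step 28. [r6c6∈{9}] nothing but 9 survives at r6c6, so r6c6=9.
Step 29. [r5c4∈{2}] r5c4's peers cover all but 2. So r5c4=2.
Step 30. [r3c7∈{1}] r3c7 has the single candidate 1. So r3c7=1.
Step 31. [r2c1∈{4}] r2c1 has the single candidate 4 ⇒ r2c1=4.
Step 32. [r6c9∈{8}] r6c9 is down to just 8 ⇒ r6c9=8.
Step 33. [r7c6∈{8}] r7c6 is down to just 8, so r7c6=8.
Step 34. [r6c3∈{5}] r6c3 has the single candidate 5, so r6c3=5.
Step 35. [r5c2∈{9}] only 9 remains possible at r5c2 ⇒ r5c2=9.
Step 36. [r3c6∈{5}] r3c6's peers cover all but 5 ⇒ r3c6=5.
Step 37. [r1c7∈{4}] r1c7's peers cover all but 4 ⇒ r1c7=4.
Step 38. [r8c7∈{9}] r8c7's peers cover all but 9 ⇒ r8c7=9.
Step 39. [r4c1∈{7}] nothing but 7 survives at r4c1, so r4c1=7.
Step 40. [r1c5∈{9}] nothing but 9 survives at r1c5 ⇒ r1c5=9.
Step 41. [r7c8∈{1}] r7c8's peers cover all but 1, so r7c8=1.
Step 42. [r9c1∈{1}] r9c1 has the single candidate 1. So r9c1=1.
Step 43. [r1c9∈{6}] nothing but 6 survives at r1c9, so r1c9=6.
Step 44. [r4c6∈{6}] only 6 remains possible at r4c6. So r4c6=6.
Step 45. [r9c5∈{3}] nothing but 3 survives at r9c5, so r9c5=3.
Step 46. [r8c4∈{7}] nothing but 7 survives at r8c4 ⇒ r8c4=7.
Step 47. [r8c1∈{5}] only 5 remains possible at r8c1. So r8c1=5.

Answer: 3 5 1 8 9 2 4 7 6 / 4 6 2 3 1 7 8 9 5 / 9 7 8 6 4 5 1 2 3 / 7 2 3 1 8 6 5 4 9 / 8 9 4 2 5 3 7 6 1 / 6 1 5 4 7 9 2 3 8 / 2 4 9 5 6 8 3 1 7 / 5 3 6 7 2 1 9 8 4 / 1 8 7 9 3 4 6 5 2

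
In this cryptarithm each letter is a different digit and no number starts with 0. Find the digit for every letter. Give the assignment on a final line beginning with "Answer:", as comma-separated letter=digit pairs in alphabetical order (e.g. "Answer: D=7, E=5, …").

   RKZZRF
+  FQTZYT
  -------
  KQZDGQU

Step 1. [col 1: F + T ≡ U (mod 10)] F=8 is one option consistent with column 1 (F + T ≡ U (mod 10), carry-in 0) — take it. So F=8.
Step 2. [col 1: F + T ≡ U (mod 10)] no forcing yet in column 1 (carry-in 0); T=2 is free and consistent — try it ⇒ T=2.
Step 3. [col 1: F + T ≡ U (mod 10)] in column 1 we have F+T≡U with carry-in 0; given F=8, T=2 and digits 2,8 already taken and all letters distinct, that pins U to 0. So U=0.
Step 4. [col 2: R + Y ≡ Q (mod 10)] R=5 is one option consistent with column 2 (R + Y ≡ Q (mod 10), carry-in 1) — take it, so R=5.
Step 5. [col 2: R + Y ≡ Q (mod 10)] several values work for Y in column 2 (R + Y ≡ Q (mod 10), carry-in 1); try Y=7 ⇒ Y=7.
Step 6. [col 2: R + Y ≡ Q (mod 10)] in column 2 we have R+Y≡Q with carry-in 1; given R=5, Y=7 and digits 0,2,5,7,8 already taken and all letters distinct, that pins Q to 3, so Q=3.
Step 7. [K] K is the leading digit of a 7-digit sum of two 6-digit numbers; the final carry is exactly 1 ⇒ K=1.
Step 8. [col 3: Z + Z ≡ G (mod 10)] column 3: given nothing yet, carry-in 1, and digits 0,1,2,3,5,7,8 already taken and all letters distinct, Z+Z≡G (mod 10) forces Z=4. So Z=4.
Step 9. [col 3: Z + Z ≡ G (mod 10)] in column 3 we have Z+Z≡G with carry-in 1; given Z=4 and digits 0,1,2,3,4,5,7,8 already taken and all letters distinct, that pins G to 9. So G=9.
Step 10. [col 4: Z + T ≡ D (mod 10)] from column 4 (Z=4, T=2, carry-in 0, digits 0,1,2,3,4,5,7,8,9 already taken and all letters distinct): D must equal 6 ⇒ D=6.

Answer: D=6, F=8, G=9, K=1, Q=3, R=5, T=2, U=0, Y=7, Z=4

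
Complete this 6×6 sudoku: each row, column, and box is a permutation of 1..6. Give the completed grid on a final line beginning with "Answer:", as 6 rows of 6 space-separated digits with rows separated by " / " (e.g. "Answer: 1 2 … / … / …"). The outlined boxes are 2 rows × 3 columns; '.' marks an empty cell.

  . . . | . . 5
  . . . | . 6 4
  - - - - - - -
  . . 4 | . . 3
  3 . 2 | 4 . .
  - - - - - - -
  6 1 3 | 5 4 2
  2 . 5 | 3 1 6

Step 1. [r3c1∈{1,5}] in box 3, 1 fits only at r3c1. So r3c1=1.
Step 2. [r2c2∈{2,3,5}] 3 has one home in row 2: r2c2, so r2c2=3.
Step 3. [r1c2∈{2,4,6}] r1c2 is the only open cell in col 2 admitting 2, so r1c2=2.
Step 4. [r2c3∈{1}] nothing but 1 survives at r2c3. So r2c3=1.
Step 5. [r4c5∈{5}] only 5 remains possible at r4c5, so r4c5=5.
Step 6. [r3c4∈{2,6}] col 4 places 6 nowhere but r3c4. So r3c4=6.
Step 7. [r6c2∈{4}] r6c2 has the single candidate 4, so r6c2=4.
Step 8. [r4c2∈{6}] only 6 remains possible at r4c2. So r4c2=6.
Step 9. [r1c4∈{1}] only 1 remains possible at r1c4 ⇒ r1c4=1.
Step 10. [r3c5∈{2}] r3c5's peers cover all but 2, so r3c5=2.
Step 11. [r3c2∈{5}] nothing but 5 survives at r3c2 ⇒ r3c2=5.
Step 12. [r2c4∈{2}] r2c4 is down to just 2 ⇒ r2c4=2.
Step 13. [r2c1∈{5}] r2c1 has the single candidate 5. So r2c1=5.
Step 14. [r4c6∈{1}] r4c6 has the single candidate 1 ⇒ r4c6=1.
Step 15. [r1c1∈{4}] nothing but 4 survives at r1c1. So r1c1=4.
Step 16. [r1c5∈{3}] nothing but 3 survives at r1c5, so r1c5=3.
Step 17. [r1c3∈{6}] r1c3 has the single candidate 6. So r1c3=6.

Answer: 4 2 6 1 3 5 / 5 3 1 2 6 4 / 1 5 4 6 2 3 / 3 6 2 4 5 1 / 6 1 3 5 4 2 / 2 4 5 3 1 6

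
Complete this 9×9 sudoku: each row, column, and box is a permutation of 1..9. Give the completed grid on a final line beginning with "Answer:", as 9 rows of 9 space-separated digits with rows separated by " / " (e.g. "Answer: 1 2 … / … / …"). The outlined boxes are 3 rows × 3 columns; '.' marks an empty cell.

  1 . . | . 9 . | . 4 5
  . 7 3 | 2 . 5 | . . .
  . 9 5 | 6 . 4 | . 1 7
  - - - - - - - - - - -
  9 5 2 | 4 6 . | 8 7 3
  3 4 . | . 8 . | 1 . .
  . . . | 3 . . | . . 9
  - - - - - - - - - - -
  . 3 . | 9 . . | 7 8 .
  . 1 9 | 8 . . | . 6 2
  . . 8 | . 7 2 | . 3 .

Step 1. [r1c3∈{6}] nothing but 6 survives at r1c3 ⇒ r1c3=6.
Step 2. [r6c7∈{2,4,5,6}] across row 6, 4 lands solely at r6c7. So r6c7=4.
Step 3. [r7c3∈{4}] r7c3 is down to just 4. So r7c3=4.
Step 4. [r9c4∈{1,5}] in col 4, 1 fits only at r9c4. So r9c4=1.
Step 5. [r5c3∈{7}] r5c3 is down to just 7. So r5c3=7.
Step 6. [r3c1∈{2,8}] 8 has one home in row 3: r3c1, so r3c1=8.
Step 7. [r9c2∈{6}] r9c2 is down to just 6, so r9c2=6.
Step 8. [r7c5∈{5}] r7c5's peers cover all but 5. So r7c5=5.
Step 9. [r3c5∈{3}] r3c5 has the single candidate 3 ⇒ r3c5=3.
Step 10. [r8c7∈{5}] nothing but 5 survives at r8c7. So r8c7=5.
Step 11. [r2c7∈{6,9}] col 7 places 6 nowhere but r2c7. So r2c7=6.
Step 12. [r5c8∈{2,5}] row 5 places 2 nowhere but r5c8. So r5c8=2.
Step 13. [r6c3∈{1}] r6c3's peers cover all but 1, so r6c3=1.
Step 14. [r1c2∈{2}] only 2 remains possible at r1c2, so r1c2=2.
Step 15. [r6c6∈{7}] r6c6 has the single candidate 7. So r6c6=7.
Step 16. [r6c1∈{6}] nothing but 6 survives at r6c1. So r6c1=6.
Step 17. [r1c4∈{7}] only 7 remains possible at r1c4 ⇒ r1c4=7.
Step 18. [r9c7∈{9}] nothing but 9 survives at r9c7 ⇒ r9c7=9.
Step 19. [r3c7∈{2}] only 2 remains possible at r3c7. So r3c7=2.
Step 20. [r7c1∈{2}] r7c1's peers cover all but 2, so r7c1=2.
Step 21. [r6c8∈{5}] r6c8 is down to just 5, so r6c8=5.
Step 22. [r6c5∈{2}] r6c5 is down to just 2. So r6c5=2.
Step 23. [r5c4∈{5}] nothing but 5 survives at r5c4 ⇒ r5c4=5.
Step 24. [r2c1∈{4}] r2c1 has the single candidate 4 ⇒ r2c1=4.
Step 25. [r7c9∈{1}] nothing but 1 survives at r7c9. So r7c9=1.
Step 26. [r2c9∈{8}] nothing but 8 survives at r2c9 ⇒ r2c9=8.
Step 27. [r8c1∈{7}] r8c1 is down to just 7 ⇒ r8c1=7.
Step 28. [r9c9∈{4}] r9c9 has the single candidate 4, so r9c9=4.
Step 29. [r1c6∈{8}] only 8 remains possible at r1c6, so r1c6=8.
Step 30. [r2c5∈{1}] r2c5 has the single candidate 1, so r2c5=1.
Step 31. [r9c1∈{5}] only 5 remains possible at r9c1. So r9c1=5.
Step 32. [r6c2∈{8}] r6c2 has the single candidate 8. So r6c2=8.
Step 33. [r4c6∈{1}] only 1 remains possible at r4c6. So r4c6=1.
Step 34. [r1c7∈{3}] r1c7's peers cover all but 3 ⇒ r1c7=3.
Step 35. [r5c9∈{6}] nothing but 6 survives at r5c9. So r5c9=6.
Step 36. [r5c6∈{9}] r5c6 is down to just 9 ⇒ r5c6=9.
Step 37. [r7c6∈{6}] r7c6 has the single candidate 6. So r7c6=6.
Step 38. [r8c6∈{3}] nothing but 3 survives at r8c6, so r8c6=3.
Step 39. [r8c5∈{4}] r8c5 has the single candidate 4. So r8c5=4.
Step 40. [r2c8∈{9}] only 9 remains possible at r2c8. So r2c8=9.

Answer: 1 2 6 7 9 8 3 4 5 / 4 7 3 2 1 5 6 9 8 / 8 9 5 6 3 4 2 1 7 / 9 5 2 4 6 1 8 7 3 / 3 4 7 5 8 9 1 2 6 / 6 8 1 3 2 7 4 5 9 / 2 3 4 9 5 6 7 8 1 / 7 1 9 8 4 3 5 6 2 / 5 6 8 1 7 2 9 3 4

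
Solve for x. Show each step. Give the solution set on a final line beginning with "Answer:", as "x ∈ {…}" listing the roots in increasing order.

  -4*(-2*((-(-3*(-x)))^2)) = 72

Step 1. [-4*(-2*((-(-3*(-x)))^2)) = 72] LHS = -4·(…); ÷-4 both sides, so div: -2*((-(-3*(-x)))^2) = -18.
Step 2. [-2*((-(-3*(-x)))^2) = -18] -2 out front; divide by -2. So div: (-(-3*(-x)))^2 = 9.
Step 3. [(-(-3*(-x)))^2 = 9] LHS squared, RHS 9 ≥ 0: apply √ (±) ⇒ sqrt: -(-3*(-x)) = 3 or -3.
Step 4. [-(-3*(-x)) = 3 or -3] LHS negated; negate both sides ⇒ neg: -3*(-x) = -3 or 3.
Step 5. [-3*(-x) = -3 or 3] leading coefficient -3: divide by -3. So div: -x = 1 or -1.
Step 6. [-x = 1 or -1] flip signs both sides, so neg: x = -1 or 1.

Answer: x ∈ {-1, 1}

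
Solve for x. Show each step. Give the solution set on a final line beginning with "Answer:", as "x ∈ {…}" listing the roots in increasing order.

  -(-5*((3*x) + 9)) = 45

Step 1. [-(-5*((3*x) + 9)) = 45] leading − — multiply by −1. So neg: -5*((3*x) + 9) = -45.
Step 2. [-5*((3*x) + 9) = -45] -5 out front; divide by -5 ⇒ div: (3*x) + 9 = 9.
Step 3. [(3*x) + 9 = 9] common factor 3 (LHS and 9) — divide through, so factor: x + 3 = 3.
Step 4. [x + 3 = 3] subtract 3: x sits inside (… + 3). So sub: x = 0.

Answer: x ∈ {0}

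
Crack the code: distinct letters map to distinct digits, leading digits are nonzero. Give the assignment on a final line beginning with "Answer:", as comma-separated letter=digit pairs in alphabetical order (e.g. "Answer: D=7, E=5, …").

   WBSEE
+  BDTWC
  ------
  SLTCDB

Step 1. [col 1: E + C ≡ B (mod 10)] no forcing yet in column 1 (carry-in 0); E=5 is free and consistent — try it ⇒ E=5.
Step 2. [col 1: E + C ≡ B (mod 10)] column 1 (E + C ≡ B (mod 10), carry-in 0) doesn't pin C yet; pick C=2 and continue. So C=2.
Step 3. [S] adding two 5-digit numbers gives at most 5+1 digits, and here it does — S is that final carry and must be 1. So S=1.
Step 4. [col 1: E + C ≡ B (mod 10)] column 1 reads E+C+carry(0)=B with E=5, C=2; with digits 1,2,5 already taken and all letters distinct, the only value for B is 7 ⇒ B=7.
Step 5. [col 2: E + W ≡ D (mod 10)] no forcing yet in column 2 (carry-in 0); W=8 is free and consistent — try it. So W=8.
Step 6. [col 2: E + W ≡ D (mod 10)] column 2 reads E+W+carry(0)=D with E=5, W=8; with digits 1,2,5,7,8 already taken and all letters distinct, the only value for D is 3. So D=3.
Step 7. [col 3: S + T ≡ C (mod 10)] column 3: given S=1, C=2, carry-in 1, and digits 1,2,3,5,7,8 already taken and all letters distinct, S+T≡C (mod 10) forces T=0. So T=0.
Step 8. [col 5: W + B ≡ L (mod 10)] column 5: given W=8, B=7, carry-in 1, and digits 0,1,2,3,5,7,8 already taken and all letters distinct, W+B≡L (mod 10) forces L=6. So L=6.

Answer: B=7, C=2, D=3, E=5, L=6, S=1, T=0, W=8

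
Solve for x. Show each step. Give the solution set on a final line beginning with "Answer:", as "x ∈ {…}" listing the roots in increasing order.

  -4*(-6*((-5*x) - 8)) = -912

Step 1. [-4*(-6*((-5*x) - 8)) = -912] LHS = -4·(…); ÷-4 both sides ⇒ div: -6*((-5*x) - 8) = 228.
Step 2. [-6*((-5*x) - 8) = 228] -6 out front; divide by -6 ⇒ div: (-5*x) - 8 = -38.
Step 3. [(-5*x) - 8 = -38] peel the -8: add 8 from each side. So sub: -5*x = -30.
Step 4. [-5*x = -30] -5 out front; divide by -5. So div: x = 6.

Answer: x ∈ {6}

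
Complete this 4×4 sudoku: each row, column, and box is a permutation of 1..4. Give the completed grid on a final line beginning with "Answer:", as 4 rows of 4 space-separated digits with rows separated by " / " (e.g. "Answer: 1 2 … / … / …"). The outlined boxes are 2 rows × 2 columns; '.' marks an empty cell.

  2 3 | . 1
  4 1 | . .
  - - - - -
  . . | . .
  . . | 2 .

Step 1. [r3c3∈{1,3,4}] in col 3, 1 fits only at r3c3. So r3c3=1.
Step 2. [r4c2∈{4}] r4c2's peers cover all but 4. So r4c2=4.
Step 3. [r4c4∈{3}] r4c4's peers cover all but 3 ⇒ r4c4=3.
Step 4. [r3c2∈{2}] only 2 remains possible at r3c2. So r3c2=2.
Step 5. [r2c4∈{2}] nothing but 2 survives at r2c4, so r2c4=2.
Step 6. [r3c4∈{4}] nothing but 4 survives at r3c4 ⇒ r3c4=4.
Step 7. [r1c3∈{4}] r1c3 is down to just 4, so r1c3=4.
Step 8. [r4c1∈{1}] r4c1 has the single candidate 1. So r4c1=1.
Step 9. [r2c3∈{3}] nothing but 3 survives at r2c3 ⇒ r2c3=3.
Step 10. [r3c1∈{3}] r3c1 has the single candidate 3, so r3c1=3.

Answer: 2 3 4 1 / 4 1 3 2 / 3 2 1 4 / 1 4 2 3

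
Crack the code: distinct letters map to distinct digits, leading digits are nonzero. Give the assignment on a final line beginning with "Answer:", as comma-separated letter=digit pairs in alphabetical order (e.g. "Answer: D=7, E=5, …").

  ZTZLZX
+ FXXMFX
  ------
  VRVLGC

Step 1. [col 1: X + X ≡ C (mod 10)] column 1 (X + X ≡ C (mod 10), carry-in 0) doesn't pin X yet; pick X=4 and continue ⇒ X=4.
Step 2. [col 1: X + X ≡ C (mod 10)] in column 1 we have X+X≡C with carry-in 0; given X=4 and digits 4 already taken and all letters distinct, that pins C to 8. So C=8.
Step 3. [col 2: Z + F ≡ G (mod 10)] no forcing yet in column 2 (carry-in 0); Z=2 is free and consistent — try it, so Z=2.
Step 4. [col 2: Z + F ≡ G (mod 10)] column 2 (Z + F ≡ G (mod 10), carry-in 0) doesn't pin F yet; pick F=3 and continue ⇒ F=3.
Step 5. [col 2: Z + F ≡ G (mod 10)] column 2: given Z=2, F=3, carry-in 0, and digits 2,3,4,8 already taken and all letters distinct, Z+F≡G (mod 10) forces G=5, so G=5.
Step 6. [col 3: L + M ≡ L (mod 10)] from column 3 (nothing yet, carry-in 0, digits 2,3,4,5,8 already taken and all letters distinct): M must equal 0. So M=0.
Step 7. [col 3: L + M ≡ L (mod 10)] column 3 (L + M ≡ L (mod 10), carry-in 0) doesn't pin L yet; pick L=9 and continue ⇒ L=9.
Step 8. [col 4: Z + X ≡ V (mod 10)] column 4: given Z=2, X=4, carry-in 0, and digits 0,2,3,4,5,8,9 already taken and all letters distinct, Z+X≡V (mod 10) forces V=6, so V=6.
Step 9. [col 5: T + X ≡ R (mod 10)] in column 5 we have T+X≡R with carry-in 0; given X=4 and digits 0,2,3,4,5,6,8,9 already taken and all letters distinct, that pins T to 7. So T=7.
Step 10. [col 5: T + X ≡ R (mod 10)] column 5 reads T+X+carry(0)=R with T=7, X=4; with digits 0,2,3,4,5,6,7,8,9 already taken and all letters distinct, the only value for R is 1. So R=1.

Answer: C=8, F=3, G=5, L=9, M=0, R=1, T=7, V=6, X=4, Z=2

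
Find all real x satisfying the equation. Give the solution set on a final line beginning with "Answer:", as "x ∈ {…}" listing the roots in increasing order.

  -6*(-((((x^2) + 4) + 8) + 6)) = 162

Step 1. [-6*(-((((x^2) + 4) + 8) + 6)) = 162] leading coefficient -6: divide by -6. So div: -((((x^2) + 4) + 8) + 6) = -27.
Step 2. [-((((x^2) + 4) + 8) + 6) = -27] LHS negated; negate both sides, so neg: (((x^2) + 4) + 8) + 6 = 27.
Step 3. [(((x^2) + 4) + 8) + 6 = 27] peel the +6: subtract 6 from each side. So sub: ((x^2) + 4) + 8 = 21.
Step 4. [((x^2) + 4) + 8 = 21] the outer +8 inverts by subtracting 8, so sub: (x^2) + 4 = 13.
Step 5. [(x^2) + 4 = 13] the outer +4 inverts by subtracting 4, so sub: x^2 = 9.
Step 6. [x^2 = 9] LHS squared, RHS 9 ≥ 0: apply √ (±). So sqrt: x = 3 or -3.

Answer: x ∈ {-3, 3}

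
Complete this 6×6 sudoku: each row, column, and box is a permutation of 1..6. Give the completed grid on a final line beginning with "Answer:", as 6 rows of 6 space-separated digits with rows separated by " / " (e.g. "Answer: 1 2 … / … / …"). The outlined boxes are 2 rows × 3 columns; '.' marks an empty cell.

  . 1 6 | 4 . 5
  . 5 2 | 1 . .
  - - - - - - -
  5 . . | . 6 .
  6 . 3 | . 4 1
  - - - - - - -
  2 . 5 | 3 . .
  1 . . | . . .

Step 1. [r6c4∈{2,5,6}] col 4 places 6 nowhere but r6c4, so r6c4=6.
Step 2. [r6c3∈{4}] r6c3 is down to just 4, so r6c3=4.
Step 3. [r3c4∈{2}] only 2 remains possible at r3c4 ⇒ r3c4=2.
Step 4. [r2c5∈{3}] nothing but 3 survives at r2c5 ⇒ r2c5=3.
Step 5. [r6c5∈{2,5}] r6c5 is the only open cell in row 6 admitting 5. So r6c5=5.
Step 6. [r4c4∈{5}] only 5 remains possible at r4c4, so r4c4=5.
Step 7. [r1c5∈{2}] only 2 remains possible at r1c5, so r1c5=2.
Step 8. [r6c2∈{3}] r6c2 is down to just 3. So r6c2=3.
Step 9. [r5c6∈{4}] nothing but 4 survives at r5c6 ⇒ r5c6=4.
Step 10. [r3c6∈{3}] r3c6 is down to just 3 ⇒ r3c6=3.
Step 11. [r2c6∈{6}] r2c6's peers cover all but 6 ⇒ r2c6=6.
Step 12. [r1c1∈{3}] only 3 remains possible at r1c1. So r1c1=3.
Step 13. [r4c2∈{2}] r4c2 is down to just 2, so r4c2=2.
Step 14. [r6c6∈{2}] r6c6 has the single candidate 2 ⇒ r6c6=2.
Step 15. [r3c2∈{4}] r3c2 is down to just 4. So r3c2=4.
Step 16. [r5c5∈{1}] r5c5's peers cover all but 1. So r5c5=1.
Step 17. [r5c2∈{6}] r5c2's peers cover all but 6. So r5c2=6.
Step 18. [r2c1∈{4}] only 4 remains possible at r2c1 ⇒ r2c1=4.
Step 19. [r3c3∈{1}] r3c3 is down to just 1. So r3c3=1.

Answer: 3 1 6 4 2 5 / 4 5 2 1 3 6 / 5 4 1 2 6 3 / 6 2 3 5 4 1 / 2 6 5 3 1 4 / 1 3 4 6 5 2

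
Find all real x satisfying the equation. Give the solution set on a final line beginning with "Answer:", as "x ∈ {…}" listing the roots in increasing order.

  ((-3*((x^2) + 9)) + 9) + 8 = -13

Step 1. [((-3*((x^2) + 9)) + 9) + 8 = -13] the outer +8 inverts by subtracting 8 ⇒ sub: (-3*((x^2) + 9)) + 9 = -21.
Step 2. [(-3*((x^2) + 9)) + 9 = -21] subtract 9: x sits inside (… + 9). So sub: -3*((x^2) + 9) = -30.
Step 3. [-3*((x^2) + 9) = -30] LHS = -3·(…); ÷-3 both sides, so div: (x^2) + 9 = 10.
Step 4. [(x^2) + 9 = 10] the outer +9 inverts by subtracting 9. So sub: x^2 = 1.
Step 5. [x^2 = 1] √ both sides: 1 ≥ 0 gives two branches ⇒ sqrt: x = 1 or -1.

Answer: x ∈ {-1, 1}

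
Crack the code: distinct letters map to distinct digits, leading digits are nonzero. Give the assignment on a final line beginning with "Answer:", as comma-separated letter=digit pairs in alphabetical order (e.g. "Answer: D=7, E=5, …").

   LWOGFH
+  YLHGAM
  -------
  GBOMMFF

Step 1. [G] the sum has 7 digits but both addends have 6; that extra leading digit G is the final carry, namely 1 ⇒ G=1.
Step 2. [col 1: H + M ≡ F (mod 10)] H=7 is one option consistent with column 1 (H + M ≡ F (mod 10), carry-in 0) — take it. So H=7.
Step 3. [col 1: H + M ≡ F (mod 10)] M=2 is one option consistent with column 1 (H + M ≡ F (mod 10), carry-in 0) — take it, so M=2.
Step 4. [col 1: H + M ≡ F (mod 10)] column 1 reads H+M+carry(0)=F with H=7, M=2; with digits 1,2,7 already taken and all letters distinct, the only value for F is 9. So F=9.
Step 5. [col 2: F + A ≡ F (mod 10)] from column 2 (F=9, carry-in 0, digits 1,2,7,9 already taken and all letters distinct): A must equal 0 ⇒ A=0.
Step 6. [col 4: O + H ≡ M (mod 10)] column 4: given H=7, M=2, carry-in 0, and digits 0,1,2,7,9 already taken and all letters distinct, O+H≡M (mod 10) forces O=5 ⇒ O=5.
Step 7. [col 5: W + L ≡ O (mod 10)] several values work for W in column 5 (W + L ≡ O (mod 10), carry-in 1); try W=6 ⇒ W=6.
Step 8. [col 5: W + L ≡ O (mod 10)] from column 5 (W=6, O=5, carry-in 1, digits 0,1,2,5,6,7,9 already taken and all letters distinct): L must equal 8, so L=8.
Step 9. [col 6: L + Y ≡ B (mod 10)] column 6 reads L+Y+carry(1)=B with L=8; with digits 0,1,2,5,6,7,8,9 already taken and all letters distinct, the only value for B is 3 ⇒ B=3.
Step 10. [col 6: L + Y ≡ B (mod 10)] in column 6 we have L+Y≡B with carry-in 1; given L=8, B=3 and digits 0,1,2,3,5,6,7,8,9 already taken and all letters distinct, that pins Y to 4. So Y=4.

Answer: A=0, B=3, F=9, G=1, H=7, L=8, M=2, O=5, W=6, Y=4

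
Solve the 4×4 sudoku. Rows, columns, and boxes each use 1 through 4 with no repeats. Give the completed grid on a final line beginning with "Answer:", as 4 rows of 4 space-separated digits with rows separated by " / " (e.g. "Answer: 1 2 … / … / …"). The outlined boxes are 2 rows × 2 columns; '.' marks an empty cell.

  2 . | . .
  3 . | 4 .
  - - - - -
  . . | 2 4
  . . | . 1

Step 1. [r1c3∈{1,3}] in col 3, 1 fits only at r1c3. So r1c3=1.
Step 2. [r4c2∈{2,3,4}] in row 4, 2 fits only at r4c2, so r4c2=2.
Step 3. [r3c1∈{1}] r3c1's peers cover all but 1, so r3c1=1.
Step 4. [r1c2∈{4}] r1c2 is down to just 4 ⇒ r1c2=4.
Step 5. [r4c3∈{3}] r4c3's peers cover all but 3. So r4c3=3.
Step 6. [r4c1∈{4}] r4c1 has the single candidate 4. So r4c1=4.
Step 7. [r2c2∈{1}] only 1 remains possible at r2c2, so r2c2=1.
Step 8. [r1c4∈{3}] nothing but 3 survives at r1c4 ⇒ r1c4=3.
Step 9. [r3c2∈{3}] only 3 remains possible at r3c2 ⇒ r3c2=3.
Step 10. [r2c4∈{2}] nothing but 2 survives at r2c4 ⇒ r2c4=2.

Answer: 2 4 1 3 / 3 1 4 2 / 1 3 2 4 / 4 2 3 1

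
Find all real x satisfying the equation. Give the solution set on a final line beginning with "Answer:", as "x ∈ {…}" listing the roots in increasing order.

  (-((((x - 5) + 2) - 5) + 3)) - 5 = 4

Step 1. [(-((((x - 5) + 2) - 5) + 3)) - 5 = 4] -5 is outermost — add 5 both sides ⇒ sub: -((((x - 5) + 2) - 5) + 3) = 9.
Step 2. [-((((x - 5) + 2) - 5) + 3) = 9] LHS negated; negate both sides ⇒ neg: (((x - 5) + 2) - 5) + 3 = -9.
Step 3. [(((x - 5) + 2) - 5) + 3 = -9] 3 comes off first (subtract 3) ⇒ sub: ((x - 5) + 2) - 5 = -12.
Step 4. [((x - 5) + 2) - 5 = -12] the outer -5 inverts by adding 5. So sub: (x - 5) + 2 = -7.
Step 5. [(x - 5) + 2 = -7] +2 is outermost — subtract 2 both sides. So sub: x - 5 = -9.
Step 6. [x - 5 = -9] peel the -5: add 5 from each side ⇒ sub: x = -4.

Answer: x ∈ {-4}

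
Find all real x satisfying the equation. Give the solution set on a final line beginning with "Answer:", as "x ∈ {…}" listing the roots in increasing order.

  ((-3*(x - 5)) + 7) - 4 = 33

Step 1. [((-3*(x - 5)) + 7) - 4 = 33] the outer -4 inverts by adding 4. So sub: (-3*(x - 5)) + 7 = 37.
Step 2. [(-3*(x - 5)) + 7 = 37] peel the +7: subtract 7 from each side. So sub: -3*(x - 5) = 30.
Step 3. [-3*(x - 5) = 30] leading coefficient -3: divide by -3. So div: x - 5 = -10.
Step 4. [x - 5 = -10] add 5: x sits inside (… - 5), so sub: x = -5.

Answer: x ∈ {-5}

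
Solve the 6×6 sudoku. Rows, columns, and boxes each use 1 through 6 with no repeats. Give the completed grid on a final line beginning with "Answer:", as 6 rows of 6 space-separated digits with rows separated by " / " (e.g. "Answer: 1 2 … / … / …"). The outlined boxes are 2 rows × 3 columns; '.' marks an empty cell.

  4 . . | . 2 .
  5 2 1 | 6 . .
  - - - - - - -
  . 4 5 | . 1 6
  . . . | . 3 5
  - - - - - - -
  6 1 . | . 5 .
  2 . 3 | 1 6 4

Step 1. [r1c2∈{3,6}] in col 2, 3 fits only at r1c2, so r1c2=3.
Step 2. [r5c6∈{2,3}] in col 6, 2 fits only at r5c6, so r5c6=2.
Step 3. [r4c3∈{2,6}] col 3 places 2 nowhere but r4c3. So r4c3=2.
Step 4. [r3c4∈{2}] nothing but 2 survives at r3c4, so r3c4=2.
Step 5. [r1c6∈{1}] r1c6's peers cover all but 1 ⇒ r1c6=1.
Step 6. [r5c4∈{3}] r5c4 is down to just 3 ⇒ r5c4=3.
Step 7. [r3c1∈{3}] r3c1 is down to just 3. So r3c1=3.
Step 8. [r4c1∈{1}] only 1 remains possible at r4c1 ⇒ r4c1=1.
Step 9. [r4c4∈{4}] r4c4's peers cover all but 4 ⇒ r4c4=4.
Step 10. [r2c6∈{3}] only 3 remains possible at r2c6. So r2c6=3.
Step 11. [r1c3∈{6}] r1c3 has the single candidate 6, so r1c3=6.
Step 12. [r4c2∈{6}] nothing but 6 survives at r4c2. So r4c2=6.
Step 13. [r6c2∈{5}] r6c2 has the single candidate 5. So r6c2=5.
Step 14. [r5c3∈{4}] nothing but 4 survives at r5c3, so r5c3=4.
Step 15. [r1c4∈{5}] nothing but 5 survives at r1c4. So r1c4=5.
Step 16. [r2c5∈{4}] nothing but 4 survives at r2c5. So r2c5=4.

Answer: 4 3 6 5 2 1 / 5 2 1 6 4 3 / 3 4 5 2 1 6 / 1 6 2 4 3 5 / 6 1 4 3 5 2 / 2 5 3 1 6 4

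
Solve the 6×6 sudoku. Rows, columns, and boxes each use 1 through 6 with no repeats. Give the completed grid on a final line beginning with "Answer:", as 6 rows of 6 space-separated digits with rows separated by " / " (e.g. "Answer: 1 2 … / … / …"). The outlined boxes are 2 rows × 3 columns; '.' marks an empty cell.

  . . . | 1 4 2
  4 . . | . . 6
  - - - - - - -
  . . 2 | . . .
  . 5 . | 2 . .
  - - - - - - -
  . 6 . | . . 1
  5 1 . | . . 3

Step 1. [r1c2∈{3}] r1c2 has the single candidate 3, so r1c2=3.
Step 2. [r6c3∈{4}] r6c3 is down to just 4. So r6c3=4.
Step 3. [r3c6∈{4,5}] in col 6, 5 fits only at r3c6, so r3c6=5.
Step 4. [r1c1∈{6}] r1c1's peers cover all but 6 ⇒ r1c1=6.
Step 5. [r4c3∈{1,3,6}] r4c3 is the only open cell in col 3 admitting 6. So r4c3=6.
Step 6. [r6c4∈{6}] r6c4 has the single candidate 6, so r6c4=6.
Step 7. [r3c5∈{1,3,6}] in row 3, 6 fits only at r3c5. So r3c5=6.
Step 8. [r4c5∈{1,3}] in col 5, 1 fits only at r4c5, so r4c5=1.
Step 9. [r3c4∈{3,4}] box 4 places 3 nowhere but r3c4. So r3c4=3.
Step 10. [r2c4∈{5}] r2c4 is down to just 5, so r2c4=5.
Step 11. [r5c1∈{2,3}] in col 1, 2 fits only at r5c1. So r5c1=2.
Step 12. [r4c6∈{4}] r4c6 is down to just 4, so r4c6=4.
Step 13. [r1c3∈{5}] r1c3 has the single candidate 5. So r1c3=5.
Step 14. [r2c3∈{1}] r2c3 has the single candidate 1. So r2c3=1.
Step 15. [r3c1∈{1}] r3c1 is down to just 1, so r3c1=1.
Step 16. [r5c5∈{5}] r5c5's peers cover all but 5. So r5c5=5.
Step 17. [r5c4∈{4}] r5c4 has the single candidate 4, so r5c4=4.
Step 18. [r4c1∈{3}] only 3 remains possible at r4c1, so r4c1=3.
Step 19. [r5c3∈{3}] r5c3 is down to just 3. So r5c3=3.
Step 20. [r6c5∈{2}] r6c5 has the single candidate 2. So r6c5=2.
Step 21. [r3c2∈{4}] r3c2 has the single candidate 4 ⇒ r3c2=4.
Step 22. [r2c5∈{3}] only 3 remains possible at r2c5. So r2c5=3.
Step 23. [r2c2∈{2}] r2c2's peers cover all but 2 ⇒ r2c2=2.

Answer: 6 3 5 1 4 2 / 4 2 1 5 3 6 / 1 4 2 3 6 5 / 3 5 6 2 1 4 / 2 6 3 4 5 1 / 5 1 4 6 2 3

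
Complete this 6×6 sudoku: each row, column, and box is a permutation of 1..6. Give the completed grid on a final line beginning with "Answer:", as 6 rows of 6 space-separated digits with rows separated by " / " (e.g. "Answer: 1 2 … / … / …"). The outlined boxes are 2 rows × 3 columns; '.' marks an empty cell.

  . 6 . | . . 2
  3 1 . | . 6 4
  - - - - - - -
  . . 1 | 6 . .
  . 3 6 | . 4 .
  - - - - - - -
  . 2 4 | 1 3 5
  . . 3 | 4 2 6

Step 1. [r2c4∈{5}] nothing but 5 survives at r2c4. So r2c4=5.
Step 2. [r4c1∈{2,5}] 5 has one home in row 4: r4c1 ⇒ r4c1=5.
Step 3. [r1c1∈{4}] r1c1 has the single candidate 4 ⇒ r1c1=4.
Step 4. [r3c1∈{2}] r3c1 is down to just 2 ⇒ r3c1=2.
Step 5. [r6c2∈{5}] r6c2 has the single candidate 5. So r6c2=5.
Step 6. [r3c6∈{3}] nothing but 3 survives at r3c6, so r3c6=3.
Step 7. [r2c3∈{2}] nothing but 2 survives at r2c3. So r2c3=2.
Step 8. [r3c2∈{4}] nothing but 4 survives at r3c2 ⇒ r3c2=4.
Step 9. [r6c1∈{1}] nothing but 1 survives at r6c1, so r6c1=1.
Step 10. [r1c3∈{5}] r1c3's peers cover all but 5 ⇒ r1c3=5.
Step 11. [r5c1∈{6}] only 6 remains possible at r5c1, so r5c1=6.
Step 12. [r1c4∈{3}] r1c4's peers cover all but 3 ⇒ r1c4=3.
Step 13. [r1c5∈{1}] r1c5 is down to just 1, so r1c5=1.
Step 14. [r4c4∈{2}] r4c4's peers cover all but 2 ⇒ r4c4=2.
Step 15. [r3c5∈{5}] r3c5's peers cover all but 5. So r3c5=5.
Step 16. [r4c6∈{1}] r4c6 is down to just 1, so r4c6=1.

Answer: 4 6 5 3 1 2 / 3 1 2 5 6 4 / 2 4 1 6 5 3 / 5 3 6 2 4 1 / 6 2 4 1 3 5 / 1 5 3 4 2 6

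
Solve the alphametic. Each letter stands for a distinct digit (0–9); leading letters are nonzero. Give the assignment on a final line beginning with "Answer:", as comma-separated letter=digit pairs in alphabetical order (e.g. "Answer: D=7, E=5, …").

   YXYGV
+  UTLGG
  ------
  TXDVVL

Step 1. [col 1: V + G ≡ L (mod 10)] several values work for L in column 1 (V + G ≡ L (mod 10), carry-in 0); try L=9 ⇒ L=9.
Step 2. [col 1: V + G ≡ L (mod 10)] column 1 (V + G ≡ L (mod 10), carry-in 0) doesn't pin V yet; pick V=6 and continue. So V=6.
Step 3. [T] adding two 5-digit numbers gives at most 5+1 digits, and here it does — T is that final carry and must be 1. So T=1.
Step 4. [col 1: V + G ≡ L (mod 10)] from column 1 (V=6, L=9, carry-in 0, digits 1,6,9 already taken and all letters distinct): G must equal 3 ⇒ G=3.
Step 5. [col 3: Y + L ≡ V (mod 10)] from column 3 (L=9, V=6, carry-in 0, digits 1,3,6,9 already taken and all letters distinct): Y must equal 7, so Y=7.
Step 6. [col 4: X + T ≡ D (mod 10)] no forcing yet in column 4 (carry-in 1); X=2 is free and consistent — try it ⇒ X=2.
Step 7. [col 4: X + T ≡ D (mod 10)] from column 4 (X=2, T=1, carry-in 1, digits 1,2,3,6,7,9 already taken and all letters distinct): D must equal 4. So D=4.
Step 8. [col 5: Y + U ≡ X (mod 10)] in column 5 we have Y+U≡X with carry-in 0; given Y=7, X=2 and digits 1,2,3,4,6,7,9 already taken and all letters distinct, that pins U to 5, so U=5.

Answer: D=4, G=3, L=9, T=1, U=5, V=6, X=2, Y=7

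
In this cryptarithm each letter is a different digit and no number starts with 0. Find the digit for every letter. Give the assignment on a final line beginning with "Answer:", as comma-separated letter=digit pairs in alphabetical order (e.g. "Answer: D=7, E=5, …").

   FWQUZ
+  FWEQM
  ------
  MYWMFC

Step 1. [col 1: Z + M ≡ C (mod 10)] several values work for M in column 1 (Z + M ≡ C (mod 10), carry-in 0); try M=1, so M=1.
Step 2. [col 1: Z + M ≡ C (mod 10)] column 1 (Z + M ≡ C (mod 10), carry-in 0) doesn't pin C yet; pick C=4 and continue. So C=4.
Step 3. [col 1: Z + M ≡ C (mod 10)] from column 1 (M=1, C=4, carry-in 0, digits 1,4 already taken and all letters distinct): Z must equal 3 ⇒ Z=3.
Step 4. [col 2: U + Q ≡ F (mod 10)] several values work for U in column 2 (U + Q ≡ F (mod 10), carry-in 0); try U=2. So U=2.
Step 5. [col 2: U + Q ≡ F (mod 10)] column 2 (U + Q ≡ F (mod 10), carry-in 0) doesn't pin F yet; pick F=8 and continue. So F=8.
Step 6. [col 2: U + Q ≡ F (mod 10)] column 2 reads U+Q+carry(0)=F with U=2, F=8; with digits 1,2,3,4,8 already taken and all letters distinct, the only value for Q is 6 ⇒ Q=6.
Step 7. [col 3: Q + E ≡ M (mod 10)] column 3 reads Q+E+carry(0)=M with Q=6, M=1; with digits 1,2,3,4,6,8 already taken and all letters distinct, the only value for E is 5 ⇒ E=5.
Step 8. [col 4: W + W ≡ W (mod 10)] column 4 reads W+W+carry(1)=W with nothing yet; with digits 1,2,3,4,5,6,8 already taken and all letters distinct, the only value for W is 9, so W=9.
Step 9. [col 5: F + F ≡ Y (mod 10)] column 5: given F=8, carry-in 1, and digits 1,2,3,4,5,6,8,9 already taken and all letters distinct, F+F≡Y (mod 10) forces Y=7 ⇒ Y=7.

Answer: C=4, E=5, F=8, M=1, Q=6, U=2, W=9, Y=7, Z=3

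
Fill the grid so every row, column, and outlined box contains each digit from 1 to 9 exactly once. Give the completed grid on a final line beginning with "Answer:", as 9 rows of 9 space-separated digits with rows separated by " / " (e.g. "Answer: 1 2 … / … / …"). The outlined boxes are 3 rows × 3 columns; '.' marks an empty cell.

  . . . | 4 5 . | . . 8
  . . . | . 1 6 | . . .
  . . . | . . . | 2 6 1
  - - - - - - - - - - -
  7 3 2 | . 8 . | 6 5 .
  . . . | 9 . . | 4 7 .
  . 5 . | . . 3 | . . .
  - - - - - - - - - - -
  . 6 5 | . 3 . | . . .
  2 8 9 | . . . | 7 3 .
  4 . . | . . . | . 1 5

Step 1. [r6c1∈{1,6,8,9}] across box 4, 9 lands solely at r6c1, so r6c1=9.
Step 2. [r9c2∈{7}] r9c2 has the single candidate 7 ⇒ r9c2=7.
Step 3. [r1c8∈{9}] r1c8's peers cover all but 9, so r1c8=9.
Step 4. [r6c3∈{1,4,6,8}] in box 4, 4 fits only at r6c3, so r6c3=4.
Step 5. [r4c4∈{1}] r4c4 has the single candidate 1. So r4c4=1.
Step 6. [r6c9∈{2}] r6c9 has the single candidate 2. So r6c9=2.
Step 7. [r7c8∈{2,4,8}] in col 8, 2 fits only at r7c8, so r7c8=2.
Step 8. [r2c9∈{3,4,7}] across col 9, 7 lands solely at r2c9 ⇒ r2c9=7.
Step 9. [r8c5∈{4,6}] in col 5, 4 fits only at r8c5, so r8c5=4.
Step 10. [r5c2∈{1}] nothing but 1 survives at r5c2, so r5c2=1.
Step 11. [r1c3∈{1,3,6,7}] 1 has one home in col 3: r1c3 ⇒ r1c3=1.
Step 12. [r3c3∈{3,7,8}] 7 has one home in col 3: r3c3, so r3c3=7.
Step 13. [r3c1∈{3,5,8}] across row 3, 5 lands solely at r3c1. So r3c1=5.
Step 14. [r2c2∈{2,4,9}] r2c2 is the only open cell in row 2 admitting 9 ⇒ r2c2=9.
Step 15. [r2c4∈{2,3,8}] row 2 places 2 nowhere but r2c4. So r2c4=2.
Step 16. [r5c3∈{6,8}] r5c3 is the only open cell in col 3 admitting 6 ⇒ r5c3=6.
Step 17. [r2c3∈{3,8}] col 3 places 8 nowhere but r2c3 ⇒ r2c3=8.
Step 18. [r8c6∈{1,5}] across row 8, 1 lands solely at r8c6. So r8c6=1.
Step 19. [r5c5∈{2}] only 2 remains possible at r5c5 ⇒ r5c5=2.
Step 20. [r2c1∈{3}] r2c1 is down to just 3. So r2c1=3.
Step 21. [r6c5∈{6,7}] across col 5, 7 lands solely at r6c5 ⇒ r6c5=7.
Step 22. [r9c5∈{6,9}] col 5 places 6 nowhere but r9c5 ⇒ r9c5=6.
Step 23. [r9c4∈{8}] r9c4's peers cover all but 8, so r9c4=8.
Step 24. [r9c7∈{9}] r9c7 is down to just 9, so r9c7=9.
Step 25. [r7c6∈{7,9}] 9 has one home in row 7: r7c6, so r7c6=9.
Step 26. [r6c7∈{1,8}] r6c7 is the only open cell in row 6 admitting 1, so r6c7=1.
Step 27. [r5c6∈{5}] r5c6's peers cover all but 5. So r5c6=5.
Step 28. [r5c1∈{8}] r5c1 has the single candidate 8 ⇒ r5c1=8.
Step 29. [r6c4∈{6}] r6c4 is down to just 6. So r6c4=6.
Step 30. [r2c8∈{4}] only 4 remains possible at r2c8 ⇒ r2c8=4.
Step 31. [r1c7∈{3}] only 3 remains possible at r1c7 ⇒ r1c7=3.
Step 32. [r4c9∈{9}] r4c9 is down to just 9, so r4c9=9.
Step 33. [r3c2∈{4}] r3c2 has the single candidate 4. So r3c2=4.
Step 34. [r1c2∈{2}] r1c2 is down to just 2 ⇒ r1c2=2.
Step 35. [r6c8∈{8}] nothing but 8 survives at r6c8 ⇒ r6c8=8.
Step 36. [r4c6∈{4}] nothing but 4 survives at r4c6. So r4c6=4.
Step 37. [r2c7∈{5}] only 5 remains possible at r2c7. So r2c7=5.
Step 38. [r7c7∈{8}] nothing but 8 survives at r7c7, so r7c7=8.
Step 39. [r9c3∈{3}] only 3 remains possible at r9c3 ⇒ r9c3=3.
Step 40. [r5c9∈{3}] r5c9's peers cover all but 3. So r5c9=3.
Step 41. [r3c6∈{8}] r3c6 has the single candidate 8 ⇒ r3c6=8.
Step 42. [r7c1∈{1}] r7c1 is down to just 1. So r7c1=1.
Step 43. [r7c4∈{7}] only 7 remains possible at r7c4 ⇒ r7c4=7.
Step 44. [r3c5∈{9}] only 9 remains possible at r3c5 ⇒ r3c5=9.
Step 45. [r8c9∈{6}] r8c9 has the single candidate 6 ⇒ r8c9=6.
Step 46. [r8c4∈{5}] r8c4 has the single candidate 5, so r8c4=5.
Step 47. [r1c6∈{7}] r1c6 is down to just 7, so r1c6=7.
Step 48. [r9c6∈{2}] nothing but 2 survives at r9c6 ⇒ r9c6=2.
Step 49. [r3c4∈{3}] nothing but 3 survives at r3c4 ⇒ r3c4=3.
Step 50. [r1c1∈{6}] r1c1's peers cover all but 6 ⇒ r1c1=6.
Step 51. [r7c9∈{4}] nothing but 4 survives at r7c9 ⇒ r7c9=4.

Answer: 6 2 1 4 5 7 3 9 8 / 3 9 8 2 1 6 5 4 7 / 5 4 7 3 9 8 2 6 1 / 7 3 2 1 8 4 6 5 9 / 8 1 6 9 2 5 4 7 3 / 9 5 4 6 7 3 1 8 2 / 1 6 5 7 3 9 8 2 4 / 2 8 9 5 4 1 7 3 6 / 4 7 3 8 6 2 9 1 5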